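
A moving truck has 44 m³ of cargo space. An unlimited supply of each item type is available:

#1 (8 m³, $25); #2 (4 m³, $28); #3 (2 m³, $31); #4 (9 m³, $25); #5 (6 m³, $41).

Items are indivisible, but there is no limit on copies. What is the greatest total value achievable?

Best value-per-unit is #3 at 31/2, and filling with it alone uses volume 22×2=44. No mix of the others beats 22×31 = 682.

$682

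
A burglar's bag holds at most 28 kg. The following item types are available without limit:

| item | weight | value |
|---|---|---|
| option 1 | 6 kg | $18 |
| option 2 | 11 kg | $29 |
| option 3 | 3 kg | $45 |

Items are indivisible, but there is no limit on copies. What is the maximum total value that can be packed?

Best value-per-unit is option 3 at 45/3, and filling with it alone uses weight 9×3=27. No mix of the others beats 9×45 = 405.

$405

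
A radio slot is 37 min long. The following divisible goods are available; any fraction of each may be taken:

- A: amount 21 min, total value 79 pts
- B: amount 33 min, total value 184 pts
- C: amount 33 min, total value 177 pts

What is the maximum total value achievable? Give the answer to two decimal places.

Take in order of value per unit:
- B (184/33 per unit): all 33 → value 184, running total 184.00
- C (177/33 per unit): 4 of 33 → value 4×177/33 = 21.4545, running total 205.45
Total 205.45.

205.45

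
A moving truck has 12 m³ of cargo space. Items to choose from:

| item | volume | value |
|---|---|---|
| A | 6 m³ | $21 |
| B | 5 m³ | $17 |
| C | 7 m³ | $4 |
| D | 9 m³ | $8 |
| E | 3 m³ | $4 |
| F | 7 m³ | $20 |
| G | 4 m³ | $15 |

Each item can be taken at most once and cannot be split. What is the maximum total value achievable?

Check high-value combinations within 12 m³:
- A+B: volume 6+5=11, value 21+17=38
- B+F: volume 5+7=12, value 17+20=37
- A+G: volume 6+4=10, value 21+15=36
Best: $38.

$38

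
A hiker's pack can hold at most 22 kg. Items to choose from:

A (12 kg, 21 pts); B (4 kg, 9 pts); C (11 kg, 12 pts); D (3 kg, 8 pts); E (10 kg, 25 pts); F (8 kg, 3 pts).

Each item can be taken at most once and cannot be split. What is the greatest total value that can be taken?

Check high-value combinations within 22 kg:
- A+E: weight 12+10=22, value 21+25=46
- B+D+E: weight 4+3+10=17, value 9+8+25=42
- A+B+D: weight 12+4+3=19, value 21+9+8=38
- C+E: weight 11+10=21, value 12+25=37
Best: 46 pts.

46 pts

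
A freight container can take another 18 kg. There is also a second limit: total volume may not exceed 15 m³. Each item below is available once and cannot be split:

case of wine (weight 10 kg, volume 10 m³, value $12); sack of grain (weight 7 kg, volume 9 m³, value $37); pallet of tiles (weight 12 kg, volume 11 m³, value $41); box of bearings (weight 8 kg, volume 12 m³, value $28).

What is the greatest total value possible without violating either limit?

Feasible sets respecting both limits:
- pallet of tiles: weight 12, volume 11, value 41
- sack of grain: weight 7, volume 9, value 37
- box of bearings: weight 8, volume 12, value 28
- case of wine: weight 10, volume 10, value 12
Best: $41.

$41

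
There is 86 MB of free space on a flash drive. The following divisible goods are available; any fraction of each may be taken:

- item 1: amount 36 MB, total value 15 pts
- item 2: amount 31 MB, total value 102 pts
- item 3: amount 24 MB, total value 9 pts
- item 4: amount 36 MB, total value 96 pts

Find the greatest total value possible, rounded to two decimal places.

205.92

Take in order of value per unit:
- item 2 (102/31 per unit): all 31 → value 102, running total 102.00
- item 4 (96/36 per unit): all 36 → value 96, running total 198.00
- item 1 (15/36 per unit): 19 of 36 → value 19×15/36 = 7.9167, running total 205.92
Total 205.92.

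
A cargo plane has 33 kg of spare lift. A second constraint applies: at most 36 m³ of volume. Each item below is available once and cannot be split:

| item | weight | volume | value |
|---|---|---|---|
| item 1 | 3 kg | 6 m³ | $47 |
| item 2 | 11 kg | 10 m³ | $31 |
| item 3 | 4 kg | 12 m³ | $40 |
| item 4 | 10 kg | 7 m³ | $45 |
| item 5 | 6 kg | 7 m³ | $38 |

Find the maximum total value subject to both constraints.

$170

Feasible sets respecting both limits:
- item 1+item 3+item 4+item 5: weight 23, volume 32, value 170
- item 1+item 2+item 3+item 4: weight 28, volume 35, value 163
- item 1+item 2+item 4+item 5: weight 30, volume 30, value 161
Best: $170.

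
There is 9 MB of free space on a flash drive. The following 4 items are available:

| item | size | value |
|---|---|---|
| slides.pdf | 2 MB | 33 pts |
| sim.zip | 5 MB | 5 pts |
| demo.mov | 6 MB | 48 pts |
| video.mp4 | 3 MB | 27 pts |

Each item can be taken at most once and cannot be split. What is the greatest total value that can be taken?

Check high-value combinations within 9 MB:
- slides.pdf+demo.mov: size 2+6=8, value 33+48=81
- demo.mov+video.mp4: size 6+3=9, value 48+27=75
- slides.pdf+video.mp4: size 2+3=5, value 33+27=60
Best: 81 pts.

81 pts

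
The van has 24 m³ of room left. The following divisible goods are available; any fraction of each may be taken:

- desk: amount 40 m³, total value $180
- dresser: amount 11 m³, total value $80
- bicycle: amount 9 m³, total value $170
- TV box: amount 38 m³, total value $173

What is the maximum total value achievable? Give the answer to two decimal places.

268.21

Take in order of value per unit:
- bicycle (170/9 per unit): all 9 → value 170, running total 170.00
- dresser (80/11 per unit): all 11 → value 80, running total 250.00
- TV box (173/38 per unit): 4 of 38 → value 4×173/38 = 18.2105, running total 268.21
Total 268.21.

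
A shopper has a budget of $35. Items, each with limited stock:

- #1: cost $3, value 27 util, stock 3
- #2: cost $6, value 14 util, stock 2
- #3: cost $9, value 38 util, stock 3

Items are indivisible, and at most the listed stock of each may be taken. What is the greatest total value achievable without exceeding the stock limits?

Best selections within cost 35 and stock limits:
- 3×#1 + 1×#2 + 2×#3: cost 33, value 171
- 2×#1 + 3×#3: cost 33, value 168
- 3×#1 + 2×#3: cost 27, value 157
- 3×#1 + 2×#2 + 1×#3: cost 30, value 147
Best: 171 util.

171 util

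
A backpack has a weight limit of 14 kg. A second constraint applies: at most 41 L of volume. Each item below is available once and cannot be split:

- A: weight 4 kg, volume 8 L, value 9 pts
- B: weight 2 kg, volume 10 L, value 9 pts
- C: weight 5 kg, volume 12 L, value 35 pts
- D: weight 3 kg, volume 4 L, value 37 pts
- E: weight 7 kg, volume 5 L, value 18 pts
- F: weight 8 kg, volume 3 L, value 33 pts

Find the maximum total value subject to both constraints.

90 pts

Feasible sets respecting both limits:
- A+B+C+D: weight 14, volume 34, value 90
- A+C+D: weight 12, volume 24, value 81
- B+C+D: weight 10, volume 26, value 81
Best: 90 pts.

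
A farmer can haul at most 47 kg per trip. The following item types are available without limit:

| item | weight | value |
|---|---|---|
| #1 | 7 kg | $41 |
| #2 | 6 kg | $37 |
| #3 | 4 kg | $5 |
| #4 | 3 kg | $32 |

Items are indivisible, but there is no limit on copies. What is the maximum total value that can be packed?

Best value-per-unit is #4 at 32/3, and filling with it alone uses weight 15×3=45. No mix of the others beats 15×32 = 480.

$480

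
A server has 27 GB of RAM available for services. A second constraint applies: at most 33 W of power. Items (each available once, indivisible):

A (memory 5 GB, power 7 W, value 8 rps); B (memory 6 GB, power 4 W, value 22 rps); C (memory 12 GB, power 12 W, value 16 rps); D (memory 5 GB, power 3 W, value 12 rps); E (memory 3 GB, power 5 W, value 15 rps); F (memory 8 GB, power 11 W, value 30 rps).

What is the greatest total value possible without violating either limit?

Feasible sets respecting both limits:
- A+B+D+E+F: memory 27, power 30, value 87
- B+D+E+F: memory 22, power 23, value 79
- A+B+E+F: memory 22, power 27, value 75
Best: 87 rps.

87 rps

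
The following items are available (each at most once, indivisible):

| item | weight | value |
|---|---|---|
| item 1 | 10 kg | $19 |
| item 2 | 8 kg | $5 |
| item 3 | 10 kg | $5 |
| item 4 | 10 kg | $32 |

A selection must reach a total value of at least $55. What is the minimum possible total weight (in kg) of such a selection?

Subsets with value ≥ 55, sorted by total weight:
- item 1+item 2+item 4: weight 28, value 56
- item 1+item 3+item 4: weight 30, value 56
- item 1+item 2+item 3+item 4: weight 38, value 61
Minimum weight: 28 kg.

28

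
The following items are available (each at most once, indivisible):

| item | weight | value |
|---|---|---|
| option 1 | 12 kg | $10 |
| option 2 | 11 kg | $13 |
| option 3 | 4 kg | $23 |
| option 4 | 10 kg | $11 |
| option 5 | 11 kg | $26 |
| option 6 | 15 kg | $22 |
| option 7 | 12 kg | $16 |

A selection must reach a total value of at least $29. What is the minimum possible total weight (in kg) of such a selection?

Subsets with value ≥ 29, sorted by total weight:
- option 3+option 4: weight 14, value 34
- option 3+option 5: weight 15, value 49
Minimum weight: 14 kg.

14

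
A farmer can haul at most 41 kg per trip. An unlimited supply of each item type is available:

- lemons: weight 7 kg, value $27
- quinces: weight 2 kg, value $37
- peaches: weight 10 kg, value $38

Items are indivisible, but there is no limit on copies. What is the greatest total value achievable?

$740

Best value-per-unit is quinces at 37/2, and filling with it alone uses weight 20×2=40. No mix of the others beats 20×37 = 740.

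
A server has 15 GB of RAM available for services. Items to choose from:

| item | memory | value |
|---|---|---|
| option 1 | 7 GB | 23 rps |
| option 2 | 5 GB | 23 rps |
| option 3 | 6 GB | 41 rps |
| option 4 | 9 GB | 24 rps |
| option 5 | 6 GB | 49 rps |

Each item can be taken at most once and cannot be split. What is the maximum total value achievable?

90 rps

Check high-value combinations within 15 GB:
- option 3+option 5: memory 6+6=12, value 41+49=90
- option 4+option 5: memory 9+6=15, value 24+49=73
- option 2+option 5: memory 5+6=11, value 23+49=72
Best: 90 rps.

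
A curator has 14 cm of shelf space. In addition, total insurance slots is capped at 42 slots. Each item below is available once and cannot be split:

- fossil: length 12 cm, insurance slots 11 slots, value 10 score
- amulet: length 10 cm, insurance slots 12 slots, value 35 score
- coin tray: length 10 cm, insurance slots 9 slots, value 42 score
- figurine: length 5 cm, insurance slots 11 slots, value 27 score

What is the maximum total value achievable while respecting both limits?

Feasible sets respecting both limits:
- coin tray: length 10, insurance slots 9, value 42
- amulet: length 10, insurance slots 12, value 35
- figurine: length 5, insurance slots 11, value 27
- fossil: length 12, insurance slots 11, value 10
Best: 42 score.

42 score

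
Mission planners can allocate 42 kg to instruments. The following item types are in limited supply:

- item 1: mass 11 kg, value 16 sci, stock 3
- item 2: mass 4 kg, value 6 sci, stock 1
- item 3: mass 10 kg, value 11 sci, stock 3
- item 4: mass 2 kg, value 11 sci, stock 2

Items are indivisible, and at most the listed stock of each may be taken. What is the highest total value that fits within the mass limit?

Best selections within mass 42 and stock limits:
- 3×item 1 + 1×item 2 + 2×item 4: mass 41, value 76
- 2×item 1 + 1×item 2 + 1×item 3 + 2×item 4: mass 40, value 71
- 3×item 1 + 2×item 4: mass 37, value 70
- 1×item 1 + 1×item 2 + 2×item 3 + 2×item 4: mass 39, value 66
Best: 76 sci.

76 sci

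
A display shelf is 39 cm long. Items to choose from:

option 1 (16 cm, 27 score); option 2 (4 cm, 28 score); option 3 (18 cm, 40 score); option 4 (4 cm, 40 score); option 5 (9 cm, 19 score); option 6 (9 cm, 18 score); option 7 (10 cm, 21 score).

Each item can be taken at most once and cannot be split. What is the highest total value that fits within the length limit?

Check high-value combinations within 39 cm:
- option 2+option 3+option 4+option 7: length 4+18+4+10=36, value 28+40+40+21=129
- option 2+option 3+option 4+option 5: length 4+18+4+9=35, value 28+40+40+19=127
- option 2+option 3+option 4+option 6: length 4+18+4+9=35, value 28+40+40+18=126
- option 2+option 4+option 5+option 6+option 7: length 4+4+9+9+10=36, value 28+40+19+18+21=126
- option 1+option 2+option 4+option 7: length 16+4+4+10=34, value 27+28+40+21=116
Best: 129 score.

129 score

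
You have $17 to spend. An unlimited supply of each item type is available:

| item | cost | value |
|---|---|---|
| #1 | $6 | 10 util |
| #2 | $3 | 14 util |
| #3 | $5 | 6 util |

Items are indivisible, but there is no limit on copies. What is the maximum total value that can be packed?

70 util

Best value-per-unit is #2 at 14/3, and filling with it alone uses cost 5×3=15. No mix of the others beats 5×14 = 70.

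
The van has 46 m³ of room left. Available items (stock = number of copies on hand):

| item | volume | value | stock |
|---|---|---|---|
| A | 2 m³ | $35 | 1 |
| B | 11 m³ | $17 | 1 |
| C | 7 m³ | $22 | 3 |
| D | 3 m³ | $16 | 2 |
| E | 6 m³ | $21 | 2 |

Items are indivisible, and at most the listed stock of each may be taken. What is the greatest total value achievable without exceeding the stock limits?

$175

Best selections within volume 46 and stock limits:
- 1×A + 3×C + 2×D + 2×E: volume 41, value 175
- 1×A + 1×B + 3×C + 2×D + 1×E: volume 46, value 171
Best: $175.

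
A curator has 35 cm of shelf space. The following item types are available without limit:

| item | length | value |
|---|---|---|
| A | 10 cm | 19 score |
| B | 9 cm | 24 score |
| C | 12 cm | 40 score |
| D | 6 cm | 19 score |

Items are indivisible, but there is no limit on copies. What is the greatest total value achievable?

104 score

Best value-per-unit is C at 40/12; filling with it alone gives 2×40 = 80.
Optimal mix: 1×B + 2×C → length 33, value 104.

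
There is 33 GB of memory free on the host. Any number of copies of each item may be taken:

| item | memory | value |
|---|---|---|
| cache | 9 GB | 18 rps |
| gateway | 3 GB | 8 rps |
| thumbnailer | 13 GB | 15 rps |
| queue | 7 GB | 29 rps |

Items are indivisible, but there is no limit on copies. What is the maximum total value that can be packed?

124 rps

Best value-per-unit is queue at 29/7; filling with it alone gives 4×29 = 116.
Optimal mix: 1×gateway + 4×queue → memory 31, value 124.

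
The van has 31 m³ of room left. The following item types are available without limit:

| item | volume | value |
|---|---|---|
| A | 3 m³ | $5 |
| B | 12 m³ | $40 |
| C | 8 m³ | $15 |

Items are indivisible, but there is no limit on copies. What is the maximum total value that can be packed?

$90

Best value-per-unit is B at 40/12; filling with it alone gives 2×40 = 80.
Optimal mix: 2×A + 2×B → volume 30, value 90.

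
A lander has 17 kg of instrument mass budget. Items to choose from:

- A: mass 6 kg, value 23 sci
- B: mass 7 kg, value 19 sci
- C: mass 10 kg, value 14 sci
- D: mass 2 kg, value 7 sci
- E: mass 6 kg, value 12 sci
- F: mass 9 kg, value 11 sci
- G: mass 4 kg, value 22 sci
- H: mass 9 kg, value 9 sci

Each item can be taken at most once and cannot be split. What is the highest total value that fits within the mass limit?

64 sci

Check high-value combinations within 17 kg:
- A+B+G: mass 6+7+4=17, value 23+19+22=64
- A+E+G: mass 6+6+4=16, value 23+12+22=57
- B+E+G: mass 7+6+4=17, value 19+12+22=53
Best: 64 sci.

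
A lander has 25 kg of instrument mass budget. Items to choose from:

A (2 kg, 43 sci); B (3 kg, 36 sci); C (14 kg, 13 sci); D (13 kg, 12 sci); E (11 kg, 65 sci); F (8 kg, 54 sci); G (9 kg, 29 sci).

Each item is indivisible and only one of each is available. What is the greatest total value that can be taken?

Check high-value combinations within 25 kg:
- A+B+E+F: mass 2+3+11+8=24, value 43+36+65+54=198
- A+B+E+G: mass 2+3+11+9=25, value 43+36+65+29=173
- A+E+F: mass 2+11+8=21, value 43+65+54=162
- A+B+F+G: mass 2+3+8+9=22, value 43+36+54+29=162
Best: 198 sci.

198 sci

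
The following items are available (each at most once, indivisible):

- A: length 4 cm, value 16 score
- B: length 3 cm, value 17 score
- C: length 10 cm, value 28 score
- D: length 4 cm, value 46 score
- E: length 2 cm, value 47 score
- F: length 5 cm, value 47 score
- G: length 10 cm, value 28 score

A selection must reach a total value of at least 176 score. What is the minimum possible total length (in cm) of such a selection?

24

Subsets with value ≥ 176, sorted by total length:
- B+C+D+E+F: length 24, value 185
- B+D+E+F+G: length 24, value 185
- A+C+D+E+F: length 25, value 184
- A+D+E+F+G: length 25, value 184
Minimum length: 24 cm.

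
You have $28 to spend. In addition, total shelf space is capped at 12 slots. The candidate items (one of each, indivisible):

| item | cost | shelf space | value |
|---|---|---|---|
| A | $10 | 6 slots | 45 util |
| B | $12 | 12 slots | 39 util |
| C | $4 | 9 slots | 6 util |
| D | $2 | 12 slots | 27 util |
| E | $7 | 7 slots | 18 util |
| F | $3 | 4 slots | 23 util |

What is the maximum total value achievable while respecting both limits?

Feasible sets respecting both limits:
- A+F: cost 13, shelf space 10, value 68
- A: cost 10, shelf space 6, value 45
- E+F: cost 10, shelf space 11, value 41
- B: cost 12, shelf space 12, value 39
Best: 68 util.

68 util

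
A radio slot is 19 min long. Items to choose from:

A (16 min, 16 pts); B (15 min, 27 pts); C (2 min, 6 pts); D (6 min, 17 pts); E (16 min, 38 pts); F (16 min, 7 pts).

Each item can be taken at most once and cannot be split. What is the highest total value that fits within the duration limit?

44 pts

Check high-value combinations within 19 min:
- C+E: duration 2+16=18, value 6+38=44
- E: duration 16, value 38
- B+C: duration 15+2=17, value 27+6=33
- B: duration 15, value 27
- C+D: duration 2+6=8, value 6+17=23
Best: 44 pts.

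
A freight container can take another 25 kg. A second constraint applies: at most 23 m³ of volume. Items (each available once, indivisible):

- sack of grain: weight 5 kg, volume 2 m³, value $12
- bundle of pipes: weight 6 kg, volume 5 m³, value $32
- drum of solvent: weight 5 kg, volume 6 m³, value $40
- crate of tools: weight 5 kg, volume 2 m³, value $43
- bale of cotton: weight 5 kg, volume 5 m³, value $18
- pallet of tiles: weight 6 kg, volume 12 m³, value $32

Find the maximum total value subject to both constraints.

Feasible sets respecting both limits:
- bundle of pipes+drum of solvent+crate of tools+bale of cotton: weight 21, volume 18, value 133
- sack of grain+bundle of pipes+drum of solvent+crate of tools: weight 21, volume 15, value 127
- sack of grain+drum of solvent+crate of tools+pallet of tiles: weight 21, volume 22, value 127
Best: $133.

$133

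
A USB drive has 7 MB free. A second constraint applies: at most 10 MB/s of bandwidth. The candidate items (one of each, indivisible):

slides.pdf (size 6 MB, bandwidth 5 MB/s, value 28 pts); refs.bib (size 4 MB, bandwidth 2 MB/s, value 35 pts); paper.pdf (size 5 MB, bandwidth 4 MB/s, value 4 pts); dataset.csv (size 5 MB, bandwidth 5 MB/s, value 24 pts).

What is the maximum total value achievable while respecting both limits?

Feasible sets respecting both limits:
- refs.bib: size 4, bandwidth 2, value 35
- slides.pdf: size 6, bandwidth 5, value 28
- dataset.csv: size 5, bandwidth 5, value 24
Best: 35 pts.

35 pts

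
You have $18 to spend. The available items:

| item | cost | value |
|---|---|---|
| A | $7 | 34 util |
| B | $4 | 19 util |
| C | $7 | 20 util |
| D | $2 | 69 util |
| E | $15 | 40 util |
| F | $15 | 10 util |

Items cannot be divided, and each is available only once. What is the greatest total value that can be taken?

Check high-value combinations within $18:
- A+C+D: cost 7+7+2=16, value 34+20+69=123
- A+B+D: cost 7+4+2=13, value 34+19+69=122
- D+E: cost 2+15=17, value 69+40=109
- B+C+D: cost 4+7+2=13, value 19+20+69=108
- A+D: cost 7+2=9, value 34+69=103
Best: 123 util.

123 util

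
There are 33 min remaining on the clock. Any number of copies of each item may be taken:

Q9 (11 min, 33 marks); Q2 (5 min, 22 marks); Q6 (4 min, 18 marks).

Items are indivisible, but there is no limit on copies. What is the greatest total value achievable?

Best value-per-unit is Q6 at 18/4; filling with it alone gives 8×18 = 144.
Optimal mix: 1×Q2 + 7×Q6 → time 33, value 148.

148 marks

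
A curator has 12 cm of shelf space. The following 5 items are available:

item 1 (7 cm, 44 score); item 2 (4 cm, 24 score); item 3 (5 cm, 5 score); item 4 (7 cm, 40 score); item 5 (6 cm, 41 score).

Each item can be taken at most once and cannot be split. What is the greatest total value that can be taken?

68 score

Check high-value combinations within 12 cm:
- item 1+item 2: length 7+4=11, value 44+24=68
- item 2+item 5: length 4+6=10, value 24+41=65
- item 2+item 4: length 4+7=11, value 24+40=64
Best: 68 score.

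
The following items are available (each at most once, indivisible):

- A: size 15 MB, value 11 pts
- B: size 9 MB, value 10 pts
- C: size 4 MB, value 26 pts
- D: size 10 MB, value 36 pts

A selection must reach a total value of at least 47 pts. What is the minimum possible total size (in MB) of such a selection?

14

Subsets with value ≥ 47, sorted by total size:
- C+D: size 14, value 62
- B+C+D: size 23, value 72
Minimum size: 14 MB.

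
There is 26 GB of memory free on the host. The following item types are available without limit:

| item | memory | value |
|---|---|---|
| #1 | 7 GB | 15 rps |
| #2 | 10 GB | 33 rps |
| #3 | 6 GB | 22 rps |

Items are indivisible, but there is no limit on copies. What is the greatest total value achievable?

88 rps

Best value-per-unit is #3 at 22/6; filling with it alone gives 4×22 = 88.
Optimal mix: 2×#2 + 1×#3 → memory 26, value 88.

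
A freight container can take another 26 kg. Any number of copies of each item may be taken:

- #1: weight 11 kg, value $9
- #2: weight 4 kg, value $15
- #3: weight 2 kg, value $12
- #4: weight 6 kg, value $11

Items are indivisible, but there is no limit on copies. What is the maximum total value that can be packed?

Best value-per-unit is #3 at 12/2, and filling with it alone uses weight 13×2=26. No mix of the others beats 13×12 = 156.

$156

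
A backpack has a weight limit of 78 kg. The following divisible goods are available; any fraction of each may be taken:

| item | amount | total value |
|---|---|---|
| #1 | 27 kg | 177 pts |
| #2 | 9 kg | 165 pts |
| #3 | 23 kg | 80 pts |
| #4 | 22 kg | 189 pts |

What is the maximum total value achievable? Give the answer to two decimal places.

600.57

Take in order of value per unit:
- #2 (165/9 per unit): all 9 → value 165, running total 165.00
- #4 (189/22 per unit): all 22 → value 189, running total 354.00
- #1 (177/27 per unit): all 27 → value 177, running total 531.00
- #3 (80/23 per unit): 20 of 23 → value 20×80/23 = 69.5652, running total 600.57
Total 600.57.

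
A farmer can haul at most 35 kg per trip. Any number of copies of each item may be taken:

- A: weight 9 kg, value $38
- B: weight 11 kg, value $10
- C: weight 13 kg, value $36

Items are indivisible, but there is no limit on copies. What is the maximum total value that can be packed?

$114

Best value-per-unit is A at 38/9, and filling with it alone uses weight 3×9=27. No mix of the others beats 3×38 = 114.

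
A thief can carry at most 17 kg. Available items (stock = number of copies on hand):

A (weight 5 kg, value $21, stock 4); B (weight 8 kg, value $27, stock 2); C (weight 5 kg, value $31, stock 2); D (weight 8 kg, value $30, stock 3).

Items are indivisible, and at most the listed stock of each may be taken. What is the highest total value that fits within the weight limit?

Top feasible selections:
- 1×A + 2×C: weight 15, value 83
- 2×A + 1×C: weight 15, value 73
- 3×A: weight 15, value 63
Best: $83.

$83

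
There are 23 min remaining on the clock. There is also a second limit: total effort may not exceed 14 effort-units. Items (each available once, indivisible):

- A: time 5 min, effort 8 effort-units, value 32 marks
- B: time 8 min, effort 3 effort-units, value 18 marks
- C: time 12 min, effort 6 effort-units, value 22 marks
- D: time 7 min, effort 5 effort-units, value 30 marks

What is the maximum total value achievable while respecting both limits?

Feasible sets respecting both limits:
- A+D: time 12, effort 13, value 62
- A+C: time 17, effort 14, value 54
- C+D: time 19, effort 11, value 52
- A+B: time 13, effort 11, value 50
Best: 62 marks.

62 marks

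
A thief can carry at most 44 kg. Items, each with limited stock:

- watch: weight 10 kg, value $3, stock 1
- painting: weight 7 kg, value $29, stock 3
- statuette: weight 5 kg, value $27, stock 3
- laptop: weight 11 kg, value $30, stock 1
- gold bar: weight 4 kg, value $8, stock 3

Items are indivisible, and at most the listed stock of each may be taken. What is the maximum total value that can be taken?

Best selections within weight 44 and stock limits:
- 3×painting + 3×statuette + 2×gold bar: weight 44, value 184
- 2×painting + 3×statuette + 1×laptop + 1×gold bar: weight 44, value 177
- 3×painting + 3×statuette + 1×gold bar: weight 40, value 176
- 3×painting + 2×statuette + 1×laptop: weight 42, value 171
Best: $184.

$184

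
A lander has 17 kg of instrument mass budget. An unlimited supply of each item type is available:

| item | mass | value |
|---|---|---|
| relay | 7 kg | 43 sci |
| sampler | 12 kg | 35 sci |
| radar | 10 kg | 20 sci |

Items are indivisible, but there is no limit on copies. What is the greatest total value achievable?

Best value-per-unit is relay at 43/7, and filling with it alone uses mass 2×7=14. No mix of the others beats 2×43 = 86.

86 sci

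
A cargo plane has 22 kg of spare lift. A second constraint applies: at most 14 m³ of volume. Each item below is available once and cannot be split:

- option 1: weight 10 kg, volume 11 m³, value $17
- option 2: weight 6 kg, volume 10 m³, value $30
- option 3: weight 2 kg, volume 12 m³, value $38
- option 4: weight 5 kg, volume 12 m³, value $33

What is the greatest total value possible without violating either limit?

Feasible sets respecting both limits:
- option 3: weight 2, volume 12, value 38
- option 4: weight 5, volume 12, value 33
- option 2: weight 6, volume 10, value 30
Best: $38.

$38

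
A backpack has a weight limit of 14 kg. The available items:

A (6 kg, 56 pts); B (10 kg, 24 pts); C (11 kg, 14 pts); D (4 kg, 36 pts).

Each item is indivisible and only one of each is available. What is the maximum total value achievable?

Check high-value combinations within 14 kg:
- A+D: weight 6+4=10, value 56+36=92
- B+D: weight 10+4=14, value 24+36=60
- A: weight 6, value 56
- D: weight 4, value 36
- B: weight 10, value 24
Best: 92 pts.

92 pts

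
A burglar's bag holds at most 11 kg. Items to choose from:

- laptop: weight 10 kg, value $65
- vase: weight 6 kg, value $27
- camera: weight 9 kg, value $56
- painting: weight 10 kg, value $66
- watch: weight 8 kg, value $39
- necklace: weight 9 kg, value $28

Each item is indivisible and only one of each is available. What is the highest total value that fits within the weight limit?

Check high-value combinations within 11 kg:
- painting: weight 10, value 66
- laptop: weight 10, value 65
- camera: weight 9, value 56
Best: $66.

$66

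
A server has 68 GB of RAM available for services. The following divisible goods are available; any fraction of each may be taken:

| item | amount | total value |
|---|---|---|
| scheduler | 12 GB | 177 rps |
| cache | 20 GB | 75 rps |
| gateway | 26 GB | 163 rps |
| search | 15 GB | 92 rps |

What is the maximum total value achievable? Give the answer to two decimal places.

488.25

Take in order of value per unit:
- scheduler (177/12 per unit): all 12 → value 177, running total 177.00
- gateway (163/26 per unit): all 26 → value 163, running total 340.00
- search (92/15 per unit): all 15 → value 92, running total 432.00
- cache (75/20 per unit): 15 of 20 → value 15×75/20 = 56.2500, running total 488.25
Total 488.25.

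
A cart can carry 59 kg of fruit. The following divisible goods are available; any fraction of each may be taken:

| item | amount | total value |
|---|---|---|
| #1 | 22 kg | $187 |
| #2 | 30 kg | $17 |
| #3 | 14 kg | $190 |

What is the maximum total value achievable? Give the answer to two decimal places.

Take in order of value per unit:
- #3 (190/14 per unit): all 14 → value 190, running total 190.00
- #1 (187/22 per unit): all 22 → value 187, running total 377.00
- #2 (17/30 per unit): 23 of 30 → value 23×17/30 = 13.0333, running total 390.03
Total 390.03.

390.03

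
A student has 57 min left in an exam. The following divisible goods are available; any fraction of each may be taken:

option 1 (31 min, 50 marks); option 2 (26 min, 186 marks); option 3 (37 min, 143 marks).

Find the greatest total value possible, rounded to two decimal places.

Take in order of value per unit:
- option 2 (186/26 per unit): all 26 → value 186, running total 186.00
- option 3 (143/37 per unit): 31 of 37 → value 31×143/37 = 119.8108, running total 305.81
Total 305.81.

305.81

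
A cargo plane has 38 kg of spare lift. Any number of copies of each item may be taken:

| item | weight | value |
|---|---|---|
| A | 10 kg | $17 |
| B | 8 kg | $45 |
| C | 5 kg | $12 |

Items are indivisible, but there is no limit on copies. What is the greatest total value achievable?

$192

Best value-per-unit is B at 45/8; filling with it alone gives 4×45 = 180.
Optimal mix: 4×B + 1×C → weight 37, value 192.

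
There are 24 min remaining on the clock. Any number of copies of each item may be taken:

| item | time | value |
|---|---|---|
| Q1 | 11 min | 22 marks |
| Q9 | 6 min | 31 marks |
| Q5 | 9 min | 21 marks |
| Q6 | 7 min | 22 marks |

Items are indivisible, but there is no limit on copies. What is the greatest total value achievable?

Best value-per-unit is Q9 at 31/6, and filling with it alone uses time 4×6=24. No mix of the others beats 4×31 = 124.

124 marks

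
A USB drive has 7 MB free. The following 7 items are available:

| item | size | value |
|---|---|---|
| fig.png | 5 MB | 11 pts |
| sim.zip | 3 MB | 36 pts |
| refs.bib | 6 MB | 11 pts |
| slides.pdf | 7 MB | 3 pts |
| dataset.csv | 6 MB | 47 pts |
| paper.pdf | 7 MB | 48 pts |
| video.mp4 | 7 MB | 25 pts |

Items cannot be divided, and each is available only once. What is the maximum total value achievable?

48 pts

Check high-value combinations within 7 MB:
- paper.pdf: size 7, value 48
- dataset.csv: size 6, value 47
- sim.zip: size 3, value 36
- video.mp4: size 7, value 25
Best: 48 pts.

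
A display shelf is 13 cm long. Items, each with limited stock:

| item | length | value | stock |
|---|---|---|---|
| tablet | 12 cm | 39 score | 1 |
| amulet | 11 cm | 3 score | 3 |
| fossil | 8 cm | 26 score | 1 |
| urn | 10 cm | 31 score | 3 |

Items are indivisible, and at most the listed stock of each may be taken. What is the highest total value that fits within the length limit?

39 score

Best selections within length 13 and stock limits:
- 1×tablet: length 12, value 39
- 1×urn: length 10, value 31
- 1×fossil: length 8, value 26
- 1×amulet: length 11, value 3
Best: 39 score.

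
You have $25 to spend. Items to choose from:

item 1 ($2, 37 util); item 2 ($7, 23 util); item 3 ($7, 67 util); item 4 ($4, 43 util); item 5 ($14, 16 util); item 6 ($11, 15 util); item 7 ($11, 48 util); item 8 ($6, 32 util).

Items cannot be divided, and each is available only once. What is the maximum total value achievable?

Check high-value combinations within $25:
- item 1+item 3+item 4+item 7: cost 2+7+4+11=24, value 37+67+43+48=195
- item 1+item 3+item 4+item 8: cost 2+7+4+6=19, value 37+67+43+32=179
- item 1+item 2+item 3+item 4: cost 2+7+7+4=20, value 37+23+67+43=170
Best: 195 util.

195 util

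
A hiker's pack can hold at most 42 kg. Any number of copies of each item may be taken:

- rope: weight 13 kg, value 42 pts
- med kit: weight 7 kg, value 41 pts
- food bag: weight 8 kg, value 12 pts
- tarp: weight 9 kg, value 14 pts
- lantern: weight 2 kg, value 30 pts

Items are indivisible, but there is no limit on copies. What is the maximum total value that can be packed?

Best value-per-unit is lantern at 30/2, and filling with it alone uses weight 21×2=42. No mix of the others beats 21×30 = 630.

630 pts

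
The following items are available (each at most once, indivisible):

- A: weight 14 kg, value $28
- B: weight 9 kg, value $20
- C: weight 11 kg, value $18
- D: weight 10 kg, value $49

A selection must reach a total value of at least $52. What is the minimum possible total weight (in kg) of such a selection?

19

Subsets with value ≥ 52, sorted by total weight:
- B+D: weight 19, value 69
- C+D: weight 21, value 67
- A+D: weight 24, value 77
Minimum weight: 19 kg.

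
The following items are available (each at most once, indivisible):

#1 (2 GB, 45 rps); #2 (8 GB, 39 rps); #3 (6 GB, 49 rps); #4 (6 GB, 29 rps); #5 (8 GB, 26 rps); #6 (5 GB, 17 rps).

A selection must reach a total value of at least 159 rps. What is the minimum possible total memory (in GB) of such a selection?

22

Subsets with value ≥ 159, sorted by total memory:
- #1+#2+#3+#4: memory 22, value 162
- #1+#2+#3+#5: memory 24, value 159
- #1+#2+#3+#4+#6: memory 27, value 179
Minimum memory: 22 GB.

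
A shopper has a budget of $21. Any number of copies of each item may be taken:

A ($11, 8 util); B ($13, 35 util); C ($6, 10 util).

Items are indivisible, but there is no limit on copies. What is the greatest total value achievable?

Best value-per-unit is B at 35/13; filling with it alone gives 1×35 = 35.
Optimal mix: 1×B + 1×C → cost 19, value 45.

45 util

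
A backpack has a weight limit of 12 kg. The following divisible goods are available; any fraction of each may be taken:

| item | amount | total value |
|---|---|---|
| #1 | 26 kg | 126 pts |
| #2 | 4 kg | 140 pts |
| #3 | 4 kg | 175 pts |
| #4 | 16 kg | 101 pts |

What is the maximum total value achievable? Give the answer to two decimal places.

340.25

Take in order of value per unit:
- #3 (175/4 per unit): all 4 → value 175, running total 175.00
- #2 (140/4 per unit): all 4 → value 140, running total 315.00
- #4 (101/16 per unit): 4 of 16 → value 4×101/16 = 25.2500, running total 340.25
Total 340.25.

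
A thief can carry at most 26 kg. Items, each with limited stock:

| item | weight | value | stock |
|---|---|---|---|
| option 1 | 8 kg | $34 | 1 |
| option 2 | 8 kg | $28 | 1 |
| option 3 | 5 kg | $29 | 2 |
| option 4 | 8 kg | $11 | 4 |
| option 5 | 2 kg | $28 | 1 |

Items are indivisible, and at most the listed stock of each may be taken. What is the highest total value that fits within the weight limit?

Top feasible selections:
- 1×option 1 + 2×option 3 + 1×option 5: weight 20, value 120
- 1×option 1 + 1×option 2 + 2×option 3: weight 26, value 120
- 1×option 1 + 1×option 2 + 1×option 3 + 1×option 5: weight 23, value 119
Best: $120.

$120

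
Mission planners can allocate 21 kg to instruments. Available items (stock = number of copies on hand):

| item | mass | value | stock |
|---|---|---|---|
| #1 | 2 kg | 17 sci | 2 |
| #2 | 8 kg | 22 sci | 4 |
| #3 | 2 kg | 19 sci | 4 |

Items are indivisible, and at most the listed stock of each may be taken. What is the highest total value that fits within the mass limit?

Best selections within mass 21 and stock limits:
- 2×#1 + 1×#2 + 4×#3: mass 20, value 132
- 1×#1 + 1×#2 + 4×#3: mass 18, value 115
- 2×#1 + 1×#2 + 3×#3: mass 18, value 113
Best: 132 sci.

132 sci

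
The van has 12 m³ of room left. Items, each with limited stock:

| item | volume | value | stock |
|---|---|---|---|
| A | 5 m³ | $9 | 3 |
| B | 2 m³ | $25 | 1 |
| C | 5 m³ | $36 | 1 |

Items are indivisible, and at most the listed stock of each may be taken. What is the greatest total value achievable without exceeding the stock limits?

$70

Best selections within volume 12 and stock limits:
- 1×A + 1×B + 1×C: volume 12, value 70
- 1×B + 1×C: volume 7, value 61
- 1×A + 1×C: volume 10, value 45
- 2×A + 1×B: volume 12, value 43
Best: $70.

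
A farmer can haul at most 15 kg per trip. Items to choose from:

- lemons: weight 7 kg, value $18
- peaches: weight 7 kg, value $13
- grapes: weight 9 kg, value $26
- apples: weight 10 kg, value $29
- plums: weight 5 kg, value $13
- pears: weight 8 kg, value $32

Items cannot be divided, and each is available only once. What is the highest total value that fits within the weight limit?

$50

This is a 0/1 knapsack; check combinations near the capacity.
- lemons+pears: weight 7+8=15, value 18+32=50
- plums+pears: weight 5+8=13, value 13+32=45
- peaches+pears: weight 7+8=15, value 13+32=45
- apples+plums: weight 10+5=15, value 29+13=42
- grapes+plums: weight 9+5=14, value 26+13=39
Best: $50.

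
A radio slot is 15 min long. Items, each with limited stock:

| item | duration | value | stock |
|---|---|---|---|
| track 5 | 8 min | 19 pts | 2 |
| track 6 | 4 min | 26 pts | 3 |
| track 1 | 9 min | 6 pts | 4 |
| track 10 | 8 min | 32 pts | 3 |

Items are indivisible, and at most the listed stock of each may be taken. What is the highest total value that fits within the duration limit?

Top feasible selections:
- 3×track 6: duration 12, value 78
- 1×track 6 + 1×track 10: duration 12, value 58
- 2×track 6: duration 8, value 52
- 1×track 5 + 1×track 6: duration 12, value 45
Best: 78 pts.

78 pts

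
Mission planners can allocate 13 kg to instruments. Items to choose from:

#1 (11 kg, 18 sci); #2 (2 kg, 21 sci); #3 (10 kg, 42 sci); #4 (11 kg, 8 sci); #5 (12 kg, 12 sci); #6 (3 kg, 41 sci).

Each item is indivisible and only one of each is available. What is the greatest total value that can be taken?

83 sci

This is a 0/1 knapsack; check combinations near the capacity.
- #3+#6: mass 10+3=13, value 42+41=83
- #2+#3: mass 2+10=12, value 21+42=63
- #2+#6: mass 2+3=5, value 21+41=62
- #3: mass 10, value 42
- #6: mass 3, value 41
Best: 83 sci.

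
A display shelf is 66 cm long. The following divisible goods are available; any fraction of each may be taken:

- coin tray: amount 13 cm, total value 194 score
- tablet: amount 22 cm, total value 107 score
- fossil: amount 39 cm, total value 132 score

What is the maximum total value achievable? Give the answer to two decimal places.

405.92

Take in order of value per unit:
- coin tray (194/13 per unit): all 13 → value 194, running total 194.00
- tablet (107/22 per unit): all 22 → value 107, running total 301.00
- fossil (132/39 per unit): 31 of 39 → value 31×132/39 = 104.9231, running total 405.92
Total 405.92.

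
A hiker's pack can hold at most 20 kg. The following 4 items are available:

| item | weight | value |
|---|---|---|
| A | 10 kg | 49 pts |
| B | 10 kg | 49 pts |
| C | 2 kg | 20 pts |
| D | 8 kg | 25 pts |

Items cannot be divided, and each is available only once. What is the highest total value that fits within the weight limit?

This is a 0/1 knapsack; check combinations near the capacity.
- A+B: weight 10+10=20, value 49+49=98
- A+C+D: weight 10+2+8=20, value 49+20+25=94
- B+C+D: weight 10+2+8=20, value 49+20+25=94
Best: 98 pts.

98 pts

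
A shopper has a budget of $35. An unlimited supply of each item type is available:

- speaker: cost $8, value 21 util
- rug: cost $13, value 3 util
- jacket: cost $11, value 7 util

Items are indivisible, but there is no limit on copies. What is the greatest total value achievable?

84 util

Best value-per-unit is speaker at 21/8, and filling with it alone uses cost 4×8=32. No mix of the others beats 4×21 = 84.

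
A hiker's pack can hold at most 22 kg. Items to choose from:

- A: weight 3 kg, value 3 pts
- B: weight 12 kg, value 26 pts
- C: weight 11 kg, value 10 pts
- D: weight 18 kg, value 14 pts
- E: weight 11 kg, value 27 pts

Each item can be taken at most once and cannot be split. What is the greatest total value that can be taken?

37 pts

Check high-value combinations within 22 kg:
- C+E: weight 11+11=22, value 10+27=37
- A+E: weight 3+11=14, value 3+27=30
- A+B: weight 3+12=15, value 3+26=29
- E: weight 11, value 27
- B: weight 12, value 26
Best: 37 pts.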